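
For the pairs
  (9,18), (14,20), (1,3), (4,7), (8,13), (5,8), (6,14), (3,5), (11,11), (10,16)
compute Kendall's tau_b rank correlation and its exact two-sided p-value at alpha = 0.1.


Step 1: Enumerate the 45 unordered pairs (i,j) with i<j and classify each by sign(x_j-x_i) * sign(y_j-y_i).
  (1,2):dx=+5,dy=+2->C; (1,3):dx=-8,dy=-15->C; (1,4):dx=-5,dy=-11->C; (1,5):dx=-1,dy=-5->C
  (1,6):dx=-4,dy=-10->C; (1,7):dx=-3,dy=-4->C; (1,8):dx=-6,dy=-13->C; (1,9):dx=+2,dy=-7->D
  (1,10):dx=+1,dy=-2->D; (2,3):dx=-13,dy=-17->C; (2,4):dx=-10,dy=-13->C; (2,5):dx=-6,dy=-7->C
  (2,6):dx=-9,dy=-12->C; (2,7):dx=-8,dy=-6->C; (2,8):dx=-11,dy=-15->C; (2,9):dx=-3,dy=-9->C
  (2,10):dx=-4,dy=-4->C; (3,4):dx=+3,dy=+4->C; (3,5):dx=+7,dy=+10->C; (3,6):dx=+4,dy=+5->C
  (3,7):dx=+5,dy=+11->C; (3,8):dx=+2,dy=+2->C; (3,9):dx=+10,dy=+8->C; (3,10):dx=+9,dy=+13->C
  (4,5):dx=+4,dy=+6->C; (4,6):dx=+1,dy=+1->C; (4,7):dx=+2,dy=+7->C; (4,8):dx=-1,dy=-2->C
  (4,9):dx=+7,dy=+4->C; (4,10):dx=+6,dy=+9->C; (5,6):dx=-3,dy=-5->C; (5,7):dx=-2,dy=+1->D
  (5,8):dx=-5,dy=-8->C; (5,9):dx=+3,dy=-2->D; (5,10):dx=+2,dy=+3->C; (6,7):dx=+1,dy=+6->C
  (6,8):dx=-2,dy=-3->C; (6,9):dx=+6,dy=+3->C; (6,10):dx=+5,dy=+8->C; (7,8):dx=-3,dy=-9->C
  (7,9):dx=+5,dy=-3->D; (7,10):dx=+4,dy=+2->C; (8,9):dx=+8,dy=+6->C; (8,10):dx=+7,dy=+11->C
  (9,10):dx=-1,dy=+5->D
Step 2: C = 39, D = 6, total pairs = 45.
Step 3: tau = (C - D)/(n(n-1)/2) = (39 - 6)/45 = 0.733333.
Step 4: Exact two-sided p-value (enumerate n! = 3628800 permutations of y under H0): p = 0.002213.
Step 5: alpha = 0.1. reject H0.

tau_b = 0.7333 (C=39, D=6), p = 0.002213, reject H0.


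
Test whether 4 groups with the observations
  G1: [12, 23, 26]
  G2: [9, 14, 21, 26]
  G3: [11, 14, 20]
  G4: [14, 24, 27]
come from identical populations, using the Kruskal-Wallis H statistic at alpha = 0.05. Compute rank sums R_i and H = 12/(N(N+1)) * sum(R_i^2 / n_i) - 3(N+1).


Step 1: Combine all N = 13 observations and assign midranks.
sorted (value, group, rank): (9,G2,1), (11,G3,2), (12,G1,3), (14,G2,5), (14,G3,5), (14,G4,5), (20,G3,7), (21,G2,8), (23,G1,9), (24,G4,10), (26,G1,11.5), (26,G2,11.5), (27,G4,13)
Step 2: Sum ranks within each group.
R_1 = 23.5 (n_1 = 3)
R_2 = 25.5 (n_2 = 4)
R_3 = 14 (n_3 = 3)
R_4 = 28 (n_4 = 3)
Step 3: H = 12/(N(N+1)) * sum(R_i^2/n_i) - 3(N+1)
     = 12/(13*14) * (23.5^2/3 + 25.5^2/4 + 14^2/3 + 28^2/3) - 3*14
     = 0.065934 * 673.312 - 42
     = 2.394231.
Step 4: Ties present; correction factor C = 1 - 30/(13^3 - 13) = 0.986264. Corrected H = 2.394231 / 0.986264 = 2.427577.
Step 5: Under H0, H ~ chi^2(3); p-value = 0.488522.
Step 6: alpha = 0.05. fail to reject H0.

H = 2.4276, df = 3, p = 0.488522, fail to reject H0.


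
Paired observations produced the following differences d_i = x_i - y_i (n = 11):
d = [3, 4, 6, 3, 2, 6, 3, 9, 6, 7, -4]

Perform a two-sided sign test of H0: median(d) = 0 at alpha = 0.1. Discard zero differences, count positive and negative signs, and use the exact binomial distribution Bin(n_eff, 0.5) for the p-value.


Step 1: Discard zero differences. Original n = 11; n_eff = number of nonzero differences = 11.
Nonzero differences (with sign): +3, +4, +6, +3, +2, +6, +3, +9, +6, +7, -4
Step 2: Count signs: positive = 10, negative = 1.
Step 3: Under H0: P(positive) = 0.5, so the number of positives S ~ Bin(11, 0.5).
Step 4: Two-sided exact p-value = sum of Bin(11,0.5) probabilities at or below the observed probability = 0.011719.
Step 5: alpha = 0.1. reject H0.

n_eff = 11, pos = 10, neg = 1, p = 0.011719, reject H0.


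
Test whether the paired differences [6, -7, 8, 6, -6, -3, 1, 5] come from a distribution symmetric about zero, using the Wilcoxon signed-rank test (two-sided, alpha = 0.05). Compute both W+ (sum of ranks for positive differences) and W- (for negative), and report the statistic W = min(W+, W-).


Step 1: Drop any zero differences (none here) and take |d_i|.
|d| = [6, 7, 8, 6, 6, 3, 1, 5]
Step 2: Midrank |d_i| (ties get averaged ranks).
ranks: |6|->5, |7|->7, |8|->8, |6|->5, |6|->5, |3|->2, |1|->1, |5|->3
Step 3: Attach original signs; sum ranks with positive sign and with negative sign.
W+ = 5 + 8 + 5 + 1 + 3 = 22
W- = 7 + 5 + 2 = 14
(Check: W+ + W- = 36 should equal n(n+1)/2 = 36.)
Step 4: Test statistic W = min(W+, W-) = 14.
Step 5: Ties in |d|, so use the tie-corrected normal approximation.
        E[W] = n(n+1)/4 = 8*9/4 = 18.
        Tie groups: |d|=6 (t=3); sum(t^3 - t) = 24.
        Var[W] = n(n+1)(2n+1)/24 - sum(t^3-t)/48 = 1224/24 - 24/48 = 50.5.
        z = (W - E[W]) / sqrt(Var[W]) = (14 - 18) / 7.1063 = -0.5629.
        Two-sided p = 2*Phi(z) = 0.573518.
Step 6: alpha = 0.05. fail to reject H0.

W+ = 22, W- = 14, W = min = 14, p = 0.573518, fail to reject H0.


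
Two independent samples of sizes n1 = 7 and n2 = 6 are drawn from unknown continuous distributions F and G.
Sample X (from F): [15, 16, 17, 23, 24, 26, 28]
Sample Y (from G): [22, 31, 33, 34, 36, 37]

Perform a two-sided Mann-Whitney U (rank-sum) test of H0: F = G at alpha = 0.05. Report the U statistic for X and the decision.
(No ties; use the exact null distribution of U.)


Step 1: Combine and sort all 13 observations; assign midranks.
sorted (value, group): (15,X), (16,X), (17,X), (22,Y), (23,X), (24,X), (26,X), (28,X), (31,Y), (33,Y), (34,Y), (36,Y), (37,Y)
ranks: 15->1, 16->2, 17->3, 22->4, 23->5, 24->6, 26->7, 28->8, 31->9, 33->10, 34->11, 36->12, 37->13
Step 2: Rank sum for X: R1 = 1 + 2 + 3 + 5 + 6 + 7 + 8 = 32.
Step 3: U_X = R1 - n1(n1+1)/2 = 32 - 7*8/2 = 32 - 28 = 4.
       U_Y = n1*n2 - U_X = 42 - 4 = 38.
Step 4: No ties, so the exact null distribution of U (based on enumerating the C(13,7) = 1716 equally likely rank assignments) gives the two-sided p-value.
Step 5: p-value = 0.013986; compare to alpha = 0.05. reject H0.

U_X = 4, p = 0.013986, reject H0 at alpha = 0.05.


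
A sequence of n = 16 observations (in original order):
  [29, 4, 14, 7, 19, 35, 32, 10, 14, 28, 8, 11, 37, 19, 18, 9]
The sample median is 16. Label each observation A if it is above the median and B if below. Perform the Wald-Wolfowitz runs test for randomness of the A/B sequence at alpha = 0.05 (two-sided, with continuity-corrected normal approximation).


Step 1: Compute median = 16; label A = above, B = below.
Labels in order: ABBBAAABBABBAAAB  (n_A = 8, n_B = 8)
Step 2: Count runs R = 8.
Step 3: Under H0 (random ordering), E[R] = 2*n_A*n_B/(n_A+n_B) + 1 = 2*8*8/16 + 1 = 9.0000.
        Var[R] = 2*n_A*n_B*(2*n_A*n_B - n_A - n_B) / ((n_A+n_B)^2 * (n_A+n_B-1)) = 14336/3840 = 3.7333.
        SD[R] = 1.9322.
Step 4: Continuity-corrected z = (R + 0.5 - E[R]) / SD[R] = (8 + 0.5 - 9.0000) / 1.9322 = -0.2588.
Step 5: Two-sided p-value via normal approximation = 2*(1 - Phi(|z|)) = 0.795809.
Step 6: alpha = 0.05. fail to reject H0.

R = 8, z = -0.2588, p = 0.795809, fail to reject H0.


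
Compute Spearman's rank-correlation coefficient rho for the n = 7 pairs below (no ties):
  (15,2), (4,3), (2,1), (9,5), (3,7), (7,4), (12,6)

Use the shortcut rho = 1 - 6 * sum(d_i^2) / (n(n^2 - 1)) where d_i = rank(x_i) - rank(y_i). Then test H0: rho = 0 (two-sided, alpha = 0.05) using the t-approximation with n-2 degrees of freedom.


Step 1: Rank x and y separately (midranks; no ties here).
rank(x): 15->7, 4->3, 2->1, 9->5, 3->2, 7->4, 12->6
rank(y): 2->2, 3->3, 1->1, 5->5, 7->7, 4->4, 6->6
Step 2: d_i = R_x(i) - R_y(i); compute d_i^2.
  (7-2)^2=25, (3-3)^2=0, (1-1)^2=0, (5-5)^2=0, (2-7)^2=25, (4-4)^2=0, (6-6)^2=0
sum(d^2) = 50.
Step 3: rho = 1 - 6*50 / (7*(7^2 - 1)) = 1 - 300/336 = 0.107143.
Step 4: Under H0, t = rho * sqrt((n-2)/(1-rho^2)) = 0.2410 ~ t(5).
Step 5: Two-sided p-value from the t-distribution with 5 df = 0.819151.
Step 6: alpha = 0.05. fail to reject H0.

rho = 0.1071, p = 0.819151, fail to reject H0 at alpha = 0.05.


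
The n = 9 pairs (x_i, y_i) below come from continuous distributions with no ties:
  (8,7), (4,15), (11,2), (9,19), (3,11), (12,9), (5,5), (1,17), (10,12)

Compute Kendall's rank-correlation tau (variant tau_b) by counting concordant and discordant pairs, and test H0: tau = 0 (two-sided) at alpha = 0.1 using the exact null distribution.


Step 1: Enumerate the 36 unordered pairs (i,j) with i<j and classify each by sign(x_j-x_i) * sign(y_j-y_i).
  (1,2):dx=-4,dy=+8->D; (1,3):dx=+3,dy=-5->D; (1,4):dx=+1,dy=+12->C; (1,5):dx=-5,dy=+4->D
  (1,6):dx=+4,dy=+2->C; (1,7):dx=-3,dy=-2->C; (1,8):dx=-7,dy=+10->D; (1,9):dx=+2,dy=+5->C
  (2,3):dx=+7,dy=-13->D; (2,4):dx=+5,dy=+4->C; (2,5):dx=-1,dy=-4->C; (2,6):dx=+8,dy=-6->D
  (2,7):dx=+1,dy=-10->D; (2,8):dx=-3,dy=+2->D; (2,9):dx=+6,dy=-3->D; (3,4):dx=-2,dy=+17->D
  (3,5):dx=-8,dy=+9->D; (3,6):dx=+1,dy=+7->C; (3,7):dx=-6,dy=+3->D; (3,8):dx=-10,dy=+15->D
  (3,9):dx=-1,dy=+10->D; (4,5):dx=-6,dy=-8->C; (4,6):dx=+3,dy=-10->D; (4,7):dx=-4,dy=-14->C
  (4,8):dx=-8,dy=-2->C; (4,9):dx=+1,dy=-7->D; (5,6):dx=+9,dy=-2->D; (5,7):dx=+2,dy=-6->D
  (5,8):dx=-2,dy=+6->D; (5,9):dx=+7,dy=+1->C; (6,7):dx=-7,dy=-4->C; (6,8):dx=-11,dy=+8->D
  (6,9):dx=-2,dy=+3->D; (7,8):dx=-4,dy=+12->D; (7,9):dx=+5,dy=+7->C; (8,9):dx=+9,dy=-5->D
Step 2: C = 13, D = 23, total pairs = 36.
Step 3: tau = (C - D)/(n(n-1)/2) = (13 - 23)/36 = -0.277778.
Step 4: Exact two-sided p-value (enumerate n! = 362880 permutations of y under H0): p = 0.358488.
Step 5: alpha = 0.1. fail to reject H0.

tau_b = -0.2778 (C=13, D=23), p = 0.358488, fail to reject H0.


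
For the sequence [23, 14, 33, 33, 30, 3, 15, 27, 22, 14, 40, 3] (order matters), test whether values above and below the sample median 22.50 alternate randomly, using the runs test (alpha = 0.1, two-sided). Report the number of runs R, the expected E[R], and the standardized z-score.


Step 1: Compute median = 22.50; label A = above, B = below.
Labels in order: ABAAABBABBAB  (n_A = 6, n_B = 6)
Step 2: Count runs R = 8.
Step 3: Under H0 (random ordering), E[R] = 2*n_A*n_B/(n_A+n_B) + 1 = 2*6*6/12 + 1 = 7.0000.
        Var[R] = 2*n_A*n_B*(2*n_A*n_B - n_A - n_B) / ((n_A+n_B)^2 * (n_A+n_B-1)) = 4320/1584 = 2.7273.
        SD[R] = 1.6514.
Step 4: Continuity-corrected z = (R - 0.5 - E[R]) / SD[R] = (8 - 0.5 - 7.0000) / 1.6514 = 0.3028.
Step 5: Two-sided p-value via normal approximation = 2*(1 - Phi(|z|)) = 0.762069.
Step 6: alpha = 0.1. fail to reject H0.

R = 8, z = 0.3028, p = 0.762069, fail to reject H0.


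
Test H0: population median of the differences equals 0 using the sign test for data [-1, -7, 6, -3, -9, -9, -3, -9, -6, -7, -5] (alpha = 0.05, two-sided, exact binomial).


Step 1: Discard zero differences. Original n = 11; n_eff = number of nonzero differences = 11.
Nonzero differences (with sign): -1, -7, +6, -3, -9, -9, -3, -9, -6, -7, -5
Step 2: Count signs: positive = 1, negative = 10.
Step 3: Under H0: P(positive) = 0.5, so the number of positives S ~ Bin(11, 0.5).
Step 4: Two-sided exact p-value = sum of Bin(11,0.5) probabilities at or below the observed probability = 0.011719.
Step 5: alpha = 0.05. reject H0.

n_eff = 11, pos = 1, neg = 10, p = 0.011719, reject H0.


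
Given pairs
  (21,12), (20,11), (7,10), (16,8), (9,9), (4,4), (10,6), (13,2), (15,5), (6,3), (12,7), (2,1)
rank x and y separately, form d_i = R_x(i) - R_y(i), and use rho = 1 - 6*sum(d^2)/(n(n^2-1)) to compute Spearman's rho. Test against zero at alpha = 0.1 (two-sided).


Step 1: Rank x and y separately (midranks; no ties here).
rank(x): 21->12, 20->11, 7->4, 16->10, 9->5, 4->2, 10->6, 13->8, 15->9, 6->3, 12->7, 2->1
rank(y): 12->12, 11->11, 10->10, 8->8, 9->9, 4->4, 6->6, 2->2, 5->5, 3->3, 7->7, 1->1
Step 2: d_i = R_x(i) - R_y(i); compute d_i^2.
  (12-12)^2=0, (11-11)^2=0, (4-10)^2=36, (10-8)^2=4, (5-9)^2=16, (2-4)^2=4, (6-6)^2=0, (8-2)^2=36, (9-5)^2=16, (3-3)^2=0, (7-7)^2=0, (1-1)^2=0
sum(d^2) = 112.
Step 3: rho = 1 - 6*112 / (12*(12^2 - 1)) = 1 - 672/1716 = 0.608392.
Step 4: Under H0, t = rho * sqrt((n-2)/(1-rho^2)) = 2.4242 ~ t(10).
Step 5: Two-sided p-value from the t-distribution with 10 df = 0.035806.
Step 6: alpha = 0.1. reject H0.

rho = 0.6084, p = 0.035806, reject H0 at alpha = 0.1.


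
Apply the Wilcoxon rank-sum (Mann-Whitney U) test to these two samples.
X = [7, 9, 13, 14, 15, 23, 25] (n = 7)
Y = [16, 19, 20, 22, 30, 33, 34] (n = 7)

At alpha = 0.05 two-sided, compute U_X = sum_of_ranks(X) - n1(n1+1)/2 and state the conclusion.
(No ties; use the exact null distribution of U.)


Step 1: Combine and sort all 14 observations; assign midranks.
sorted (value, group): (7,X), (9,X), (13,X), (14,X), (15,X), (16,Y), (19,Y), (20,Y), (22,Y), (23,X), (25,X), (30,Y), (33,Y), (34,Y)
ranks: 7->1, 9->2, 13->3, 14->4, 15->5, 16->6, 19->7, 20->8, 22->9, 23->10, 25->11, 30->12, 33->13, 34->14
Step 2: Rank sum for X: R1 = 1 + 2 + 3 + 4 + 5 + 10 + 11 = 36.
Step 3: U_X = R1 - n1(n1+1)/2 = 36 - 7*8/2 = 36 - 28 = 8.
       U_Y = n1*n2 - U_X = 49 - 8 = 41.
Step 4: No ties, so the exact null distribution of U (based on enumerating the C(14,7) = 3432 equally likely rank assignments) gives the two-sided p-value.
Step 5: p-value = 0.037879; compare to alpha = 0.05. reject H0.

U_X = 8, p = 0.037879, reject H0 at alpha = 0.05.


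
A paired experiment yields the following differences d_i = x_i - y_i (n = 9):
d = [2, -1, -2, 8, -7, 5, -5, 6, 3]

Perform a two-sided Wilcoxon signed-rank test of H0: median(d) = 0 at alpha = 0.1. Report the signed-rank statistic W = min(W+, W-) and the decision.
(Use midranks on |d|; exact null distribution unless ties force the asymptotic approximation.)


Step 1: Drop any zero differences (none here) and take |d_i|.
|d| = [2, 1, 2, 8, 7, 5, 5, 6, 3]
Step 2: Midrank |d_i| (ties get averaged ranks).
ranks: |2|->2.5, |1|->1, |2|->2.5, |8|->9, |7|->8, |5|->5.5, |5|->5.5, |6|->7, |3|->4
Step 3: Attach original signs; sum ranks with positive sign and with negative sign.
W+ = 2.5 + 9 + 5.5 + 7 + 4 = 28
W- = 1 + 2.5 + 8 + 5.5 = 17
(Check: W+ + W- = 45 should equal n(n+1)/2 = 45.)
Step 4: Test statistic W = min(W+, W-) = 17.
Step 5: Ties in |d|, so use the tie-corrected normal approximation.
        E[W] = n(n+1)/4 = 9*10/4 = 22.5.
        Tie groups: |d|=2 (t=2), |d|=5 (t=2); sum(t^3 - t) = 12.
        Var[W] = n(n+1)(2n+1)/24 - sum(t^3-t)/48 = 1710/24 - 12/48 = 71.
        z = (W - E[W]) / sqrt(Var[W]) = (17 - 22.5) / 8.4261 = -0.6527.
        Two-sided p = 2*Phi(z) = 0.513930.
Step 6: alpha = 0.1. fail to reject H0.

W+ = 28, W- = 17, W = min = 17, p = 0.513930, fail to reject H0.


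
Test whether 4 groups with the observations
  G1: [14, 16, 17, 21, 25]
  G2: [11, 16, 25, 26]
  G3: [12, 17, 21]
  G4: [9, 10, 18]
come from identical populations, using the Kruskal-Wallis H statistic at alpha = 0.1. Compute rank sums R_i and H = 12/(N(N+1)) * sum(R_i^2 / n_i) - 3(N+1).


Step 1: Combine all N = 15 observations and assign midranks.
sorted (value, group, rank): (9,G4,1), (10,G4,2), (11,G2,3), (12,G3,4), (14,G1,5), (16,G1,6.5), (16,G2,6.5), (17,G1,8.5), (17,G3,8.5), (18,G4,10), (21,G1,11.5), (21,G3,11.5), (25,G1,13.5), (25,G2,13.5), (26,G2,15)
Step 2: Sum ranks within each group.
R_1 = 45 (n_1 = 5)
R_2 = 38 (n_2 = 4)
R_3 = 24 (n_3 = 3)
R_4 = 13 (n_4 = 3)
Step 3: H = 12/(N(N+1)) * sum(R_i^2/n_i) - 3(N+1)
     = 12/(15*16) * (45^2/5 + 38^2/4 + 24^2/3 + 13^2/3) - 3*16
     = 0.050000 * 1014.33 - 48
     = 2.716667.
Step 4: Ties present; correction factor C = 1 - 24/(15^3 - 15) = 0.992857. Corrected H = 2.716667 / 0.992857 = 2.736211.
Step 5: Under H0, H ~ chi^2(3); p-value = 0.434109.
Step 6: alpha = 0.1. fail to reject H0.

H = 2.7362, df = 3, p = 0.434109, fail to reject H0.


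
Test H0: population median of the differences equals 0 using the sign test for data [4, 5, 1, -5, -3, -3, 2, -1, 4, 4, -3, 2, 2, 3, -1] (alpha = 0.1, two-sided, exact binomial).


Step 1: Discard zero differences. Original n = 15; n_eff = number of nonzero differences = 15.
Nonzero differences (with sign): +4, +5, +1, -5, -3, -3, +2, -1, +4, +4, -3, +2, +2, +3, -1
Step 2: Count signs: positive = 9, negative = 6.
Step 3: Under H0: P(positive) = 0.5, so the number of positives S ~ Bin(15, 0.5).
Step 4: Two-sided exact p-value = sum of Bin(15,0.5) probabilities at or below the observed probability = 0.607239.
Step 5: alpha = 0.1. fail to reject H0.

n_eff = 15, pos = 9, neg = 6, p = 0.607239, fail to reject H0.


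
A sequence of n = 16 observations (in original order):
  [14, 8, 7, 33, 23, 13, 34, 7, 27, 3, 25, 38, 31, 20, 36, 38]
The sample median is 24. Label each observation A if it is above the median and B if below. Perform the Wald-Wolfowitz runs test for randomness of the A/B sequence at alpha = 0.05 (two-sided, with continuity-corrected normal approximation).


Step 1: Compute median = 24; label A = above, B = below.
Labels in order: BBBABBABABAAABAA  (n_A = 8, n_B = 8)
Step 2: Count runs R = 10.
Step 3: Under H0 (random ordering), E[R] = 2*n_A*n_B/(n_A+n_B) + 1 = 2*8*8/16 + 1 = 9.0000.
        Var[R] = 2*n_A*n_B*(2*n_A*n_B - n_A - n_B) / ((n_A+n_B)^2 * (n_A+n_B-1)) = 14336/3840 = 3.7333.
        SD[R] = 1.9322.
Step 4: Continuity-corrected z = (R - 0.5 - E[R]) / SD[R] = (10 - 0.5 - 9.0000) / 1.9322 = 0.2588.
Step 5: Two-sided p-value via normal approximation = 2*(1 - Phi(|z|)) = 0.795809.
Step 6: alpha = 0.05. fail to reject H0.

R = 10, z = 0.2588, p = 0.795809, fail to reject H0.


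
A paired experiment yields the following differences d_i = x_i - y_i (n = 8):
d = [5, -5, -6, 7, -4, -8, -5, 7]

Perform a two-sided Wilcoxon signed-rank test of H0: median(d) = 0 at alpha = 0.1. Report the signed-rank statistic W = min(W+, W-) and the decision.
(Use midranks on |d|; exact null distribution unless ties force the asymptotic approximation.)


Step 1: Drop any zero differences (none here) and take |d_i|.
|d| = [5, 5, 6, 7, 4, 8, 5, 7]
Step 2: Midrank |d_i| (ties get averaged ranks).
ranks: |5|->3, |5|->3, |6|->5, |7|->6.5, |4|->1, |8|->8, |5|->3, |7|->6.5
Step 3: Attach original signs; sum ranks with positive sign and with negative sign.
W+ = 3 + 6.5 + 6.5 = 16
W- = 3 + 5 + 1 + 8 + 3 = 20
(Check: W+ + W- = 36 should equal n(n+1)/2 = 36.)
Step 4: Test statistic W = min(W+, W-) = 16.
Step 5: Ties in |d|, so use the tie-corrected normal approximation.
        E[W] = n(n+1)/4 = 8*9/4 = 18.
        Tie groups: |d|=5 (t=3), |d|=7 (t=2); sum(t^3 - t) = 30.
        Var[W] = n(n+1)(2n+1)/24 - sum(t^3-t)/48 = 1224/24 - 30/48 = 50.375.
        z = (W - E[W]) / sqrt(Var[W]) = (16 - 18) / 7.0975 = -0.2818.
        Two-sided p = 2*Phi(z) = 0.778106.
Step 6: alpha = 0.1. fail to reject H0.

W+ = 16, W- = 20, W = min = 16, p = 0.778106, fail to reject H0.


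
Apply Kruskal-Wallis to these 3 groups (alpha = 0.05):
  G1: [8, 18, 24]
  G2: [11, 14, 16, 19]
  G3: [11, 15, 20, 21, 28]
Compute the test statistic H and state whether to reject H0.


Step 1: Combine all N = 12 observations and assign midranks.
sorted (value, group, rank): (8,G1,1), (11,G2,2.5), (11,G3,2.5), (14,G2,4), (15,G3,5), (16,G2,6), (18,G1,7), (19,G2,8), (20,G3,9), (21,G3,10), (24,G1,11), (28,G3,12)
Step 2: Sum ranks within each group.
R_1 = 19 (n_1 = 3)
R_2 = 20.5 (n_2 = 4)
R_3 = 38.5 (n_3 = 5)
Step 3: H = 12/(N(N+1)) * sum(R_i^2/n_i) - 3(N+1)
     = 12/(12*13) * (19^2/3 + 20.5^2/4 + 38.5^2/5) - 3*13
     = 0.076923 * 521.846 - 39
     = 1.141987.
Step 4: Ties present; correction factor C = 1 - 6/(12^3 - 12) = 0.996503. Corrected H = 1.141987 / 0.996503 = 1.145994.
Step 5: Under H0, H ~ chi^2(2); p-value = 0.563833.
Step 6: alpha = 0.05. fail to reject H0.

H = 1.1460, df = 2, p = 0.563833, fail to reject H0.


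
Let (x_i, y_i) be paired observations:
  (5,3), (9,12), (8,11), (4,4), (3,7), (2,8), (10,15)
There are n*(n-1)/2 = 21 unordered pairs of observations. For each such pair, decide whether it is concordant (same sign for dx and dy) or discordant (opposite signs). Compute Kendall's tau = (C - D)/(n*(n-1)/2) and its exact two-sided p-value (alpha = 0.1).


Step 1: Enumerate the 21 unordered pairs (i,j) with i<j and classify each by sign(x_j-x_i) * sign(y_j-y_i).
  (1,2):dx=+4,dy=+9->C; (1,3):dx=+3,dy=+8->C; (1,4):dx=-1,dy=+1->D; (1,5):dx=-2,dy=+4->D
  (1,6):dx=-3,dy=+5->D; (1,7):dx=+5,dy=+12->C; (2,3):dx=-1,dy=-1->C; (2,4):dx=-5,dy=-8->C
  (2,5):dx=-6,dy=-5->C; (2,6):dx=-7,dy=-4->C; (2,7):dx=+1,dy=+3->C; (3,4):dx=-4,dy=-7->C
  (3,5):dx=-5,dy=-4->C; (3,6):dx=-6,dy=-3->C; (3,7):dx=+2,dy=+4->C; (4,5):dx=-1,dy=+3->D
  (4,6):dx=-2,dy=+4->D; (4,7):dx=+6,dy=+11->C; (5,6):dx=-1,dy=+1->D; (5,7):dx=+7,dy=+8->C
  (6,7):dx=+8,dy=+7->C
Step 2: C = 15, D = 6, total pairs = 21.
Step 3: tau = (C - D)/(n(n-1)/2) = (15 - 6)/21 = 0.428571.
Step 4: Exact two-sided p-value (enumerate n! = 5040 permutations of y under H0): p = 0.238889.
Step 5: alpha = 0.1. fail to reject H0.

tau_b = 0.4286 (C=15, D=6), p = 0.238889, fail to reject H0.


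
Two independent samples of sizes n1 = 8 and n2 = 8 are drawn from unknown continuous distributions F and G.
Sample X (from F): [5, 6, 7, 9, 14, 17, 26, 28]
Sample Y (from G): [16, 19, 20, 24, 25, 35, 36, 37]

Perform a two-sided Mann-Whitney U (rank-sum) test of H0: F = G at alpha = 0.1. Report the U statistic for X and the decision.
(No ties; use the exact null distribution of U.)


Step 1: Combine and sort all 16 observations; assign midranks.
sorted (value, group): (5,X), (6,X), (7,X), (9,X), (14,X), (16,Y), (17,X), (19,Y), (20,Y), (24,Y), (25,Y), (26,X), (28,X), (35,Y), (36,Y), (37,Y)
ranks: 5->1, 6->2, 7->3, 9->4, 14->5, 16->6, 17->7, 19->8, 20->9, 24->10, 25->11, 26->12, 28->13, 35->14, 36->15, 37->16
Step 2: Rank sum for X: R1 = 1 + 2 + 3 + 4 + 5 + 7 + 12 + 13 = 47.
Step 3: U_X = R1 - n1(n1+1)/2 = 47 - 8*9/2 = 47 - 36 = 11.
       U_Y = n1*n2 - U_X = 64 - 11 = 53.
Step 4: No ties, so the exact null distribution of U (based on enumerating the C(16,8) = 12870 equally likely rank assignments) gives the two-sided p-value.
Step 5: p-value = 0.028127; compare to alpha = 0.1. reject H0.

U_X = 11, p = 0.028127, reject H0 at alpha = 0.1.


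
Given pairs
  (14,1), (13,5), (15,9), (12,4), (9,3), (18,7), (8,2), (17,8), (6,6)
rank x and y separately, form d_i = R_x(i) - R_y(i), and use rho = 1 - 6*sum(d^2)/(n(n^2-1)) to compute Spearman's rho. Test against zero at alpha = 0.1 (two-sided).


Step 1: Rank x and y separately (midranks; no ties here).
rank(x): 14->6, 13->5, 15->7, 12->4, 9->3, 18->9, 8->2, 17->8, 6->1
rank(y): 1->1, 5->5, 9->9, 4->4, 3->3, 7->7, 2->2, 8->8, 6->6
Step 2: d_i = R_x(i) - R_y(i); compute d_i^2.
  (6-1)^2=25, (5-5)^2=0, (7-9)^2=4, (4-4)^2=0, (3-3)^2=0, (9-7)^2=4, (2-2)^2=0, (8-8)^2=0, (1-6)^2=25
sum(d^2) = 58.
Step 3: rho = 1 - 6*58 / (9*(9^2 - 1)) = 1 - 348/720 = 0.516667.
Step 4: Under H0, t = rho * sqrt((n-2)/(1-rho^2)) = 1.5966 ~ t(7).
Step 5: Two-sided p-value from the t-distribution with 7 df = 0.154390.
Step 6: alpha = 0.1. fail to reject H0.

rho = 0.5167, p = 0.154390, fail to reject H0 at alpha = 0.1.


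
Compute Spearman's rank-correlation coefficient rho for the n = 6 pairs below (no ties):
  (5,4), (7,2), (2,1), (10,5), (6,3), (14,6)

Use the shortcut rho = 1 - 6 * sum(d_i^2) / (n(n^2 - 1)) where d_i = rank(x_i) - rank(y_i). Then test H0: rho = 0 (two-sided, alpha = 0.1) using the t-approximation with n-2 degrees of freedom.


Step 1: Rank x and y separately (midranks; no ties here).
rank(x): 5->2, 7->4, 2->1, 10->5, 6->3, 14->6
rank(y): 4->4, 2->2, 1->1, 5->5, 3->3, 6->6
Step 2: d_i = R_x(i) - R_y(i); compute d_i^2.
  (2-4)^2=4, (4-2)^2=4, (1-1)^2=0, (5-5)^2=0, (3-3)^2=0, (6-6)^2=0
sum(d^2) = 8.
Step 3: rho = 1 - 6*8 / (6*(6^2 - 1)) = 1 - 48/210 = 0.771429.
Step 4: Under H0, t = rho * sqrt((n-2)/(1-rho^2)) = 2.4247 ~ t(4).
Step 5: Two-sided p-value from the t-distribution with 4 df = 0.072397.
Step 6: alpha = 0.1. reject H0.

rho = 0.7714, p = 0.072397, reject H0 at alpha = 0.1.


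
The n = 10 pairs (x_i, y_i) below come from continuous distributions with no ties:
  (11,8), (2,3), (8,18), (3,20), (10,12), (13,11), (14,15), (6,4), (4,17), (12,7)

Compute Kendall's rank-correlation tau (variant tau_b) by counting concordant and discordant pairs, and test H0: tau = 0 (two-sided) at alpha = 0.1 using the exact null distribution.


Step 1: Enumerate the 45 unordered pairs (i,j) with i<j and classify each by sign(x_j-x_i) * sign(y_j-y_i).
  (1,2):dx=-9,dy=-5->C; (1,3):dx=-3,dy=+10->D; (1,4):dx=-8,dy=+12->D; (1,5):dx=-1,dy=+4->D
  (1,6):dx=+2,dy=+3->C; (1,7):dx=+3,dy=+7->C; (1,8):dx=-5,dy=-4->C; (1,9):dx=-7,dy=+9->D
  (1,10):dx=+1,dy=-1->D; (2,3):dx=+6,dy=+15->C; (2,4):dx=+1,dy=+17->C; (2,5):dx=+8,dy=+9->C
  (2,6):dx=+11,dy=+8->C; (2,7):dx=+12,dy=+12->C; (2,8):dx=+4,dy=+1->C; (2,9):dx=+2,dy=+14->C
  (2,10):dx=+10,dy=+4->C; (3,4):dx=-5,dy=+2->D; (3,5):dx=+2,dy=-6->D; (3,6):dx=+5,dy=-7->D
  (3,7):dx=+6,dy=-3->D; (3,8):dx=-2,dy=-14->C; (3,9):dx=-4,dy=-1->C; (3,10):dx=+4,dy=-11->D
  (4,5):dx=+7,dy=-8->D; (4,6):dx=+10,dy=-9->D; (4,7):dx=+11,dy=-5->D; (4,8):dx=+3,dy=-16->D
  (4,9):dx=+1,dy=-3->D; (4,10):dx=+9,dy=-13->D; (5,6):dx=+3,dy=-1->D; (5,7):dx=+4,dy=+3->C
  (5,8):dx=-4,dy=-8->C; (5,9):dx=-6,dy=+5->D; (5,10):dx=+2,dy=-5->D; (6,7):dx=+1,dy=+4->C
  (6,8):dx=-7,dy=-7->C; (6,9):dx=-9,dy=+6->D; (6,10):dx=-1,dy=-4->C; (7,8):dx=-8,dy=-11->C
  (7,9):dx=-10,dy=+2->D; (7,10):dx=-2,dy=-8->C; (8,9):dx=-2,dy=+13->D; (8,10):dx=+6,dy=+3->C
  (9,10):dx=+8,dy=-10->D
Step 2: C = 22, D = 23, total pairs = 45.
Step 3: tau = (C - D)/(n(n-1)/2) = (22 - 23)/45 = -0.022222.
Step 4: Exact two-sided p-value (enumerate n! = 3628800 permutations of y under H0): p = 1.000000.
Step 5: alpha = 0.1. fail to reject H0.

tau_b = -0.0222 (C=22, D=23), p = 1.000000, fail to reject H0.


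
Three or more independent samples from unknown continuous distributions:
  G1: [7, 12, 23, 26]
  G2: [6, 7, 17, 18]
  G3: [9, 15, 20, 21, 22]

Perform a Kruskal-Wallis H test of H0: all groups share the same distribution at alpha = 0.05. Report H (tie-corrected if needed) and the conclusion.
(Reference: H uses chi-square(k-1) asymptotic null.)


Step 1: Combine all N = 13 observations and assign midranks.
sorted (value, group, rank): (6,G2,1), (7,G1,2.5), (7,G2,2.5), (9,G3,4), (12,G1,5), (15,G3,6), (17,G2,7), (18,G2,8), (20,G3,9), (21,G3,10), (22,G3,11), (23,G1,12), (26,G1,13)
Step 2: Sum ranks within each group.
R_1 = 32.5 (n_1 = 4)
R_2 = 18.5 (n_2 = 4)
R_3 = 40 (n_3 = 5)
Step 3: H = 12/(N(N+1)) * sum(R_i^2/n_i) - 3(N+1)
     = 12/(13*14) * (32.5^2/4 + 18.5^2/4 + 40^2/5) - 3*14
     = 0.065934 * 669.625 - 42
     = 2.151099.
Step 4: Ties present; correction factor C = 1 - 6/(13^3 - 13) = 0.997253. Corrected H = 2.151099 / 0.997253 = 2.157025.
Step 5: Under H0, H ~ chi^2(2); p-value = 0.340101.
Step 6: alpha = 0.05. fail to reject H0.

H = 2.1570, df = 2, p = 0.340101, fail to reject H0.


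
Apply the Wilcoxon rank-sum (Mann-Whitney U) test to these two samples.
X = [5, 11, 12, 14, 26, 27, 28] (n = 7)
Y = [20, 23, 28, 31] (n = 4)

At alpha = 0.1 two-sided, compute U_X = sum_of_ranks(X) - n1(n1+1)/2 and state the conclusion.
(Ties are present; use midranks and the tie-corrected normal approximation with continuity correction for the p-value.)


Step 1: Combine and sort all 11 observations; assign midranks.
sorted (value, group): (5,X), (11,X), (12,X), (14,X), (20,Y), (23,Y), (26,X), (27,X), (28,X), (28,Y), (31,Y)
ranks: 5->1, 11->2, 12->3, 14->4, 20->5, 23->6, 26->7, 27->8, 28->9.5, 28->9.5, 31->11
Step 2: Rank sum for X: R1 = 1 + 2 + 3 + 4 + 7 + 8 + 9.5 = 34.5.
Step 3: U_X = R1 - n1(n1+1)/2 = 34.5 - 7*8/2 = 34.5 - 28 = 6.5.
       U_Y = n1*n2 - U_X = 28 - 6.5 = 21.5.
Step 4: Ties are present, so use the tie-corrected normal approximation (with continuity correction) for the p-value.
Step 5: p-value = 0.184875; compare to alpha = 0.1. fail to reject H0.

U_X = 6.5, p = 0.184875, fail to reject H0 at alpha = 0.1.


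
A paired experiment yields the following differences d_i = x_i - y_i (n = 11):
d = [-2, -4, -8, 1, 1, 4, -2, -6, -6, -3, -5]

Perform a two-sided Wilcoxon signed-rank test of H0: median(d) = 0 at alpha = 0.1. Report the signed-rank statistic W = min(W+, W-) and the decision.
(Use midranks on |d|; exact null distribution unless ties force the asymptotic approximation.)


Step 1: Drop any zero differences (none here) and take |d_i|.
|d| = [2, 4, 8, 1, 1, 4, 2, 6, 6, 3, 5]
Step 2: Midrank |d_i| (ties get averaged ranks).
ranks: |2|->3.5, |4|->6.5, |8|->11, |1|->1.5, |1|->1.5, |4|->6.5, |2|->3.5, |6|->9.5, |6|->9.5, |3|->5, |5|->8
Step 3: Attach original signs; sum ranks with positive sign and with negative sign.
W+ = 1.5 + 1.5 + 6.5 = 9.5
W- = 3.5 + 6.5 + 11 + 3.5 + 9.5 + 9.5 + 5 + 8 = 56.5
(Check: W+ + W- = 66 should equal n(n+1)/2 = 66.)
Step 4: Test statistic W = min(W+, W-) = 9.5.
Step 5: Ties in |d|, so use the tie-corrected normal approximation.
        E[W] = n(n+1)/4 = 11*12/4 = 33.
        Tie groups: |d|=1 (t=2), |d|=2 (t=2), |d|=4 (t=2), |d|=6 (t=2); sum(t^3 - t) = 24.
        Var[W] = n(n+1)(2n+1)/24 - sum(t^3-t)/48 = 3036/24 - 24/48 = 126.
        z = (W - E[W]) / sqrt(Var[W]) = (9.5 - 33) / 11.2250 = -2.0935.
        Two-sided p = 2*Phi(z) = 0.036300.
Step 6: alpha = 0.1. reject H0.

W+ = 9.5, W- = 56.5, W = min = 9.5, p = 0.036300, reject H0.


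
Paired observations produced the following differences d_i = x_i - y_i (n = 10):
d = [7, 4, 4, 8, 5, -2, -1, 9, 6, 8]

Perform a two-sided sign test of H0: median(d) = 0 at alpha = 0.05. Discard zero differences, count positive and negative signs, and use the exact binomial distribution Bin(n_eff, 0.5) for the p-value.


Step 1: Discard zero differences. Original n = 10; n_eff = number of nonzero differences = 10.
Nonzero differences (with sign): +7, +4, +4, +8, +5, -2, -1, +9, +6, +8
Step 2: Count signs: positive = 8, negative = 2.
Step 3: Under H0: P(positive) = 0.5, so the number of positives S ~ Bin(10, 0.5).
Step 4: Two-sided exact p-value = sum of Bin(10,0.5) probabilities at or below the observed probability = 0.109375.
Step 5: alpha = 0.05. fail to reject H0.

n_eff = 10, pos = 8, neg = 2, p = 0.109375, fail to reject H0.


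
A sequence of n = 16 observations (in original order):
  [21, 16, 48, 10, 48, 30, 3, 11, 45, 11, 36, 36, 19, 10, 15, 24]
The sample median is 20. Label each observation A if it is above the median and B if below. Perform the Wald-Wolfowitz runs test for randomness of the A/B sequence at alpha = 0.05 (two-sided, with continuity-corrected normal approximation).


Step 1: Compute median = 20; label A = above, B = below.
Labels in order: ABABAABBABAABBBA  (n_A = 8, n_B = 8)
Step 2: Count runs R = 11.
Step 3: Under H0 (random ordering), E[R] = 2*n_A*n_B/(n_A+n_B) + 1 = 2*8*8/16 + 1 = 9.0000.
        Var[R] = 2*n_A*n_B*(2*n_A*n_B - n_A - n_B) / ((n_A+n_B)^2 * (n_A+n_B-1)) = 14336/3840 = 3.7333.
        SD[R] = 1.9322.
Step 4: Continuity-corrected z = (R - 0.5 - E[R]) / SD[R] = (11 - 0.5 - 9.0000) / 1.9322 = 0.7763.
Step 5: Two-sided p-value via normal approximation = 2*(1 - Phi(|z|)) = 0.437558.
Step 6: alpha = 0.05. fail to reject H0.

R = 11, z = 0.7763, p = 0.437558, fail to reject H0.


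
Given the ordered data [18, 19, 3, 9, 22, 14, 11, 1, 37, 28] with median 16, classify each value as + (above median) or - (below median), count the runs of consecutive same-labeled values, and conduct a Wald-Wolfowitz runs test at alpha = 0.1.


Step 1: Compute median = 16; label A = above, B = below.
Labels in order: AABBABBBAA  (n_A = 5, n_B = 5)
Step 2: Count runs R = 5.
Step 3: Under H0 (random ordering), E[R] = 2*n_A*n_B/(n_A+n_B) + 1 = 2*5*5/10 + 1 = 6.0000.
        Var[R] = 2*n_A*n_B*(2*n_A*n_B - n_A - n_B) / ((n_A+n_B)^2 * (n_A+n_B-1)) = 2000/900 = 2.2222.
        SD[R] = 1.4907.
Step 4: Continuity-corrected z = (R + 0.5 - E[R]) / SD[R] = (5 + 0.5 - 6.0000) / 1.4907 = -0.3354.
Step 5: Two-sided p-value via normal approximation = 2*(1 - Phi(|z|)) = 0.737316.
Step 6: alpha = 0.1. fail to reject H0.

R = 5, z = -0.3354, p = 0.737316, fail to reject H0.


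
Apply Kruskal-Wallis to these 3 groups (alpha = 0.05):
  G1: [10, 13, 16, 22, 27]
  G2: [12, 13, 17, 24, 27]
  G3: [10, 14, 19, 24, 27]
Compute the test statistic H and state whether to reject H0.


Step 1: Combine all N = 15 observations and assign midranks.
sorted (value, group, rank): (10,G1,1.5), (10,G3,1.5), (12,G2,3), (13,G1,4.5), (13,G2,4.5), (14,G3,6), (16,G1,7), (17,G2,8), (19,G3,9), (22,G1,10), (24,G2,11.5), (24,G3,11.5), (27,G1,14), (27,G2,14), (27,G3,14)
Step 2: Sum ranks within each group.
R_1 = 37 (n_1 = 5)
R_2 = 41 (n_2 = 5)
R_3 = 42 (n_3 = 5)
Step 3: H = 12/(N(N+1)) * sum(R_i^2/n_i) - 3(N+1)
     = 12/(15*16) * (37^2/5 + 41^2/5 + 42^2/5) - 3*16
     = 0.050000 * 962.8 - 48
     = 0.140000.
Step 4: Ties present; correction factor C = 1 - 42/(15^3 - 15) = 0.987500. Corrected H = 0.140000 / 0.987500 = 0.141772.
Step 5: Under H0, H ~ chi^2(2); p-value = 0.931568.
Step 6: alpha = 0.05. fail to reject H0.

H = 0.1418, df = 2, p = 0.931568, fail to reject H0.


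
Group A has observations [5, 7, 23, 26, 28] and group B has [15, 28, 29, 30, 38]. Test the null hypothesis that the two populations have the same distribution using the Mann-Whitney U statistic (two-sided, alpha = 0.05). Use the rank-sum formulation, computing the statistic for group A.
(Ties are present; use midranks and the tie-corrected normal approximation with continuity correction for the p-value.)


Step 1: Combine and sort all 10 observations; assign midranks.
sorted (value, group): (5,X), (7,X), (15,Y), (23,X), (26,X), (28,X), (28,Y), (29,Y), (30,Y), (38,Y)
ranks: 5->1, 7->2, 15->3, 23->4, 26->5, 28->6.5, 28->6.5, 29->8, 30->9, 38->10
Step 2: Rank sum for X: R1 = 1 + 2 + 4 + 5 + 6.5 = 18.5.
Step 3: U_X = R1 - n1(n1+1)/2 = 18.5 - 5*6/2 = 18.5 - 15 = 3.5.
       U_Y = n1*n2 - U_X = 25 - 3.5 = 21.5.
Step 4: Ties are present, so use the tie-corrected normal approximation (with continuity correction) for the p-value.
Step 5: p-value = 0.074913; compare to alpha = 0.05. fail to reject H0.

U_X = 3.5, p = 0.074913, fail to reject H0 at alpha = 0.05.


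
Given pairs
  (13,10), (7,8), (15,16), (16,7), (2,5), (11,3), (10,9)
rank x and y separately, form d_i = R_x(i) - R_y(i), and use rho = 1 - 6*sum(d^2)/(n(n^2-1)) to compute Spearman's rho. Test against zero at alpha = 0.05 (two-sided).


Step 1: Rank x and y separately (midranks; no ties here).
rank(x): 13->5, 7->2, 15->6, 16->7, 2->1, 11->4, 10->3
rank(y): 10->6, 8->4, 16->7, 7->3, 5->2, 3->1, 9->5
Step 2: d_i = R_x(i) - R_y(i); compute d_i^2.
  (5-6)^2=1, (2-4)^2=4, (6-7)^2=1, (7-3)^2=16, (1-2)^2=1, (4-1)^2=9, (3-5)^2=4
sum(d^2) = 36.
Step 3: rho = 1 - 6*36 / (7*(7^2 - 1)) = 1 - 216/336 = 0.357143.
Step 4: Under H0, t = rho * sqrt((n-2)/(1-rho^2)) = 0.8550 ~ t(5).
Step 5: Two-sided p-value from the t-distribution with 5 df = 0.431611.
Step 6: alpha = 0.05. fail to reject H0.

rho = 0.3571, p = 0.431611, fail to reject H0 at alpha = 0.05.


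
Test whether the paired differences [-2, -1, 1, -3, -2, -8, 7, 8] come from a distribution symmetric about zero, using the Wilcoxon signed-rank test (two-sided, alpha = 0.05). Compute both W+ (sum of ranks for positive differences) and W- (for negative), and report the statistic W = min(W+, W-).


Step 1: Drop any zero differences (none here) and take |d_i|.
|d| = [2, 1, 1, 3, 2, 8, 7, 8]
Step 2: Midrank |d_i| (ties get averaged ranks).
ranks: |2|->3.5, |1|->1.5, |1|->1.5, |3|->5, |2|->3.5, |8|->7.5, |7|->6, |8|->7.5
Step 3: Attach original signs; sum ranks with positive sign and with negative sign.
W+ = 1.5 + 6 + 7.5 = 15
W- = 3.5 + 1.5 + 5 + 3.5 + 7.5 = 21
(Check: W+ + W- = 36 should equal n(n+1)/2 = 36.)
Step 4: Test statistic W = min(W+, W-) = 15.
Step 5: Ties in |d|, so use the tie-corrected normal approximation.
        E[W] = n(n+1)/4 = 8*9/4 = 18.
        Tie groups: |d|=1 (t=2), |d|=2 (t=2), |d|=8 (t=2); sum(t^3 - t) = 18.
        Var[W] = n(n+1)(2n+1)/24 - sum(t^3-t)/48 = 1224/24 - 18/48 = 50.625.
        z = (W - E[W]) / sqrt(Var[W]) = (15 - 18) / 7.1151 = -0.4216.
        Two-sided p = 2*Phi(z) = 0.673290.
Step 6: alpha = 0.05. fail to reject H0.

W+ = 15, W- = 21, W = min = 15, p = 0.673290, fail to reject H0.


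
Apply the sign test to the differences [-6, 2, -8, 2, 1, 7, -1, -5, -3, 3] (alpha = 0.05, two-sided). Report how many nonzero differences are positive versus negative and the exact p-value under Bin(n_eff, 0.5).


Step 1: Discard zero differences. Original n = 10; n_eff = number of nonzero differences = 10.
Nonzero differences (with sign): -6, +2, -8, +2, +1, +7, -1, -5, -3, +3
Step 2: Count signs: positive = 5, negative = 5.
Step 3: Under H0: P(positive) = 0.5, so the number of positives S ~ Bin(10, 0.5).
Step 4: Two-sided exact p-value = sum of Bin(10,0.5) probabilities at or below the observed probability = 1.000000.
Step 5: alpha = 0.05. fail to reject H0.

n_eff = 10, pos = 5, neg = 5, p = 1.000000, fail to reject H0.


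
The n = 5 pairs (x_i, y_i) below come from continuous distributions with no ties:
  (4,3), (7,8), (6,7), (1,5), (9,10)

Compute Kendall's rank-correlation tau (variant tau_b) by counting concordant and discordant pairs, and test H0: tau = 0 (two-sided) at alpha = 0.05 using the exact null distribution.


Step 1: Enumerate the 10 unordered pairs (i,j) with i<j and classify each by sign(x_j-x_i) * sign(y_j-y_i).
  (1,2):dx=+3,dy=+5->C; (1,3):dx=+2,dy=+4->C; (1,4):dx=-3,dy=+2->D; (1,5):dx=+5,dy=+7->C
  (2,3):dx=-1,dy=-1->C; (2,4):dx=-6,dy=-3->C; (2,5):dx=+2,dy=+2->C; (3,4):dx=-5,dy=-2->C
  (3,5):dx=+3,dy=+3->C; (4,5):dx=+8,dy=+5->C
Step 2: C = 9, D = 1, total pairs = 10.
Step 3: tau = (C - D)/(n(n-1)/2) = (9 - 1)/10 = 0.800000.
Step 4: Exact two-sided p-value (enumerate n! = 120 permutations of y under H0): p = 0.083333.
Step 5: alpha = 0.05. fail to reject H0.

tau_b = 0.8000 (C=9, D=1), p = 0.083333, fail to reject H0.


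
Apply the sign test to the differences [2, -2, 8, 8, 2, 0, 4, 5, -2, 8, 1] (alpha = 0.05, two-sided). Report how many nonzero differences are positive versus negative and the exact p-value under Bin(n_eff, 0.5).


Step 1: Discard zero differences. Original n = 11; n_eff = number of nonzero differences = 10.
Nonzero differences (with sign): +2, -2, +8, +8, +2, +4, +5, -2, +8, +1
Step 2: Count signs: positive = 8, negative = 2.
Step 3: Under H0: P(positive) = 0.5, so the number of positives S ~ Bin(10, 0.5).
Step 4: Two-sided exact p-value = sum of Bin(10,0.5) probabilities at or below the observed probability = 0.109375.
Step 5: alpha = 0.05. fail to reject H0.

n_eff = 10, pos = 8, neg = 2, p = 0.109375, fail to reject H0.


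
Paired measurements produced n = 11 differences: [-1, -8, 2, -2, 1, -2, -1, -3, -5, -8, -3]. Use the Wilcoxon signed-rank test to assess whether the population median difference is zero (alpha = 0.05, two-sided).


Step 1: Drop any zero differences (none here) and take |d_i|.
|d| = [1, 8, 2, 2, 1, 2, 1, 3, 5, 8, 3]
Step 2: Midrank |d_i| (ties get averaged ranks).
ranks: |1|->2, |8|->10.5, |2|->5, |2|->5, |1|->2, |2|->5, |1|->2, |3|->7.5, |5|->9, |8|->10.5, |3|->7.5
Step 3: Attach original signs; sum ranks with positive sign and with negative sign.
W+ = 5 + 2 = 7
W- = 2 + 10.5 + 5 + 5 + 2 + 7.5 + 9 + 10.5 + 7.5 = 59
(Check: W+ + W- = 66 should equal n(n+1)/2 = 66.)
Step 4: Test statistic W = min(W+, W-) = 7.
Step 5: Ties in |d|, so use the tie-corrected normal approximation.
        E[W] = n(n+1)/4 = 11*12/4 = 33.
        Tie groups: |d|=1 (t=3), |d|=2 (t=3), |d|=3 (t=2), |d|=8 (t=2); sum(t^3 - t) = 60.
        Var[W] = n(n+1)(2n+1)/24 - sum(t^3-t)/48 = 3036/24 - 60/48 = 125.25.
        z = (W - E[W]) / sqrt(Var[W]) = (7 - 33) / 11.1915 = -2.3232.
        Two-sided p = 2*Phi(z) = 0.020169.
Step 6: alpha = 0.05. reject H0.

W+ = 7, W- = 59, W = min = 7, p = 0.020169, reject H0.


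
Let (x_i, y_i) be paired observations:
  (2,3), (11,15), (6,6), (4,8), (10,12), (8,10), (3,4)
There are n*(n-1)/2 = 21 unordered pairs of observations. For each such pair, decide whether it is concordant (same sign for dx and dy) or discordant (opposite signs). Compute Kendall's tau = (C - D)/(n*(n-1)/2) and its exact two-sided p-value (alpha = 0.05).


Step 1: Enumerate the 21 unordered pairs (i,j) with i<j and classify each by sign(x_j-x_i) * sign(y_j-y_i).
  (1,2):dx=+9,dy=+12->C; (1,3):dx=+4,dy=+3->C; (1,4):dx=+2,dy=+5->C; (1,5):dx=+8,dy=+9->C
  (1,6):dx=+6,dy=+7->C; (1,7):dx=+1,dy=+1->C; (2,3):dx=-5,dy=-9->C; (2,4):dx=-7,dy=-7->C
  (2,5):dx=-1,dy=-3->C; (2,6):dx=-3,dy=-5->C; (2,7):dx=-8,dy=-11->C; (3,4):dx=-2,dy=+2->D
  (3,5):dx=+4,dy=+6->C; (3,6):dx=+2,dy=+4->C; (3,7):dx=-3,dy=-2->C; (4,5):dx=+6,dy=+4->C
  (4,6):dx=+4,dy=+2->C; (4,7):dx=-1,dy=-4->C; (5,6):dx=-2,dy=-2->C; (5,7):dx=-7,dy=-8->C
  (6,7):dx=-5,dy=-6->C
Step 2: C = 20, D = 1, total pairs = 21.
Step 3: tau = (C - D)/(n(n-1)/2) = (20 - 1)/21 = 0.904762.
Step 4: Exact two-sided p-value (enumerate n! = 5040 permutations of y under H0): p = 0.002778.
Step 5: alpha = 0.05. reject H0.

tau_b = 0.9048 (C=20, D=1), p = 0.002778, reject H0.
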